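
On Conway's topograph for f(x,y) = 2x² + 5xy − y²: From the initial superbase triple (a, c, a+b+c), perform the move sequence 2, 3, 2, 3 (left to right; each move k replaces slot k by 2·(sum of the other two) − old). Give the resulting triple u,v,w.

start (2,-1,6) = (f(1,0),f(0,1),f(1,1))
replace slot 2: 2·(2+6) − (-1) = 17 → (2,17,6)
replace slot 3: 2·(2+17) − 6 = 32 → (2,17,32)
replace slot 2: 2·(2+32) − 17 = 51 → (2,51,32)
replace slot 3: 2·(2+51) − 32 = 74 → (2,51,74)

2,51,74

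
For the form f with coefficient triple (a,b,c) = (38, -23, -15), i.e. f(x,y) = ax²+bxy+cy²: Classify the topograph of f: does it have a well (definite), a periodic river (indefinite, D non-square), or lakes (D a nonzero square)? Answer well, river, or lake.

D = b²−4ac = (-23)² − 4·38·(-15) = 2809
D = 53² is a perfect square ⇒ form factors over ℤ ⇒ lakes

lake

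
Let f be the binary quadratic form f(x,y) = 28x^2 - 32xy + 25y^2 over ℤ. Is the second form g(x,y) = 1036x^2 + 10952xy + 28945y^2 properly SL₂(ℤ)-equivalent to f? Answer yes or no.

D₁ = -1776, D₂ = -1776
f: translate: b→24 (≡-32 mod 56), so (28,-32,25)→(28,24,21)
f: flip: (28,24,21)→(21,-24,28)
f: translate: b→18 (≡-24 mod 42), so (21,-24,28)→(21,18,25)
f: reduced (well bottom): (21,18,25) with a≤c, −a<b≤a
g: translate: b→592 (≡10952 mod 2072), so (1036,10952,28945)→(1036,592,85)
g: flip: (1036,592,85)→(85,-592,1036)
g: translate: b→-82 (≡-592 mod 170), so (85,-592,1036)→(85,-82,25)
g: flip: (85,-82,25)→(25,82,85)
g: translate: b→-18 (≡82 mod 50), so (25,82,85)→(25,-18,21)
g: flip: (25,-18,21)→(21,18,25)
g: reduced (well bottom): (21,18,25) with a≤c, −a<b≤a
reduced forms (21, 18, 25) vs (21, 18, 25) ⇒ equivalent

yes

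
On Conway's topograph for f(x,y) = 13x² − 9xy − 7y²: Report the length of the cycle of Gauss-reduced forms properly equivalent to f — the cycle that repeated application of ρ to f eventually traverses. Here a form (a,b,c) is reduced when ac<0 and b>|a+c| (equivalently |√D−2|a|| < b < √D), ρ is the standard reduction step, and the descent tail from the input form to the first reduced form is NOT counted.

D = 445, ⌊√D⌋ = 21
descent: ρ → (-7,9,13)  [lands on river]
river: ρ → (13,17,-3)
river: ρ → (-3,19,7)
river: ρ → (7,9,-13)
river: ρ → (-13,17,3)
river: ρ → (3,19,-7)
ρ-cycle length = 6 (tail of 1 descent step not counted)

6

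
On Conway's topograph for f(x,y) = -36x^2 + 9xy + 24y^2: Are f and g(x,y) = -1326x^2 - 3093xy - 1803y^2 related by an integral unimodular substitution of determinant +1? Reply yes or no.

D₁ = 3537, D₂ = 3537
river cycle of f (length 16): (24, 39, -21), (-21, 45, 18), (18, 27, -39), (-39, 51, 6), (6, 57, -12), (-12, 39, 42), (42, 45, -9), (-9, 45, 42), (42, 39, -12), (-12, 57, 6), … (6 more)
river cycle of g (length 16): (24, 39, -21), (-21, 45, 18), (18, 27, -39), (-39, 51, 6), (6, 57, -12), (-12, 39, 42), (42, 45, -9), (-9, 45, 42), (42, 39, -12), (-12, 57, 6), … (6 more)
cycles coincide ⇒ equivalent

yes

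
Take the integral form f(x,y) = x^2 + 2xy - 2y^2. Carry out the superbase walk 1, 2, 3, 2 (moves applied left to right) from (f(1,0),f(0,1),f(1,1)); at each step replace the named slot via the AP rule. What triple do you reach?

start (1,-2,1) = (f(1,0),f(0,1),f(1,1))
replace slot 1: 2·((-2)+1) − 1 = -3 → (-3,-2,1)
replace slot 2: 2·((-3)+1) − (-2) = -2 → (-3,-2,1)
replace slot 3: 2·((-3)+(-2)) − 1 = -11 → (-3,-2,-11)
replace slot 2: 2·((-3)+(-11)) − (-2) = -26 → (-3,-26,-11)

-3,-26,-11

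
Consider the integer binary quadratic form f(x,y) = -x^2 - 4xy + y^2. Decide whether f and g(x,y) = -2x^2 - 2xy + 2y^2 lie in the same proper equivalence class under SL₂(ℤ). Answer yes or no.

D₁ = 20, D₂ = 20
river cycle of f (length 2): (1, 4, -1), (-1, 4, 1)
river cycle of g (length 2): (2, 2, -2), (-2, 2, 2)
cycles differ ⇒ inequivalent

no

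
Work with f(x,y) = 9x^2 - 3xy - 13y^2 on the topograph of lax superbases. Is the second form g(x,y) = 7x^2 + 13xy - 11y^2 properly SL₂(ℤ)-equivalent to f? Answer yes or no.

D₁ = 477, D₂ = 477
river cycle of f (length 8): (9, 15, -7), (-7, 13, 11), (11, 9, -9), (-9, 9, 11), (11, 13, -7), (-7, 15, 9), (9, 21, -1), (-1, 21, 9)
river cycle of g (length 8): (-11, 9, 9), (9, 9, -11), (-11, 13, 7), (7, 15, -9), (-9, 21, 1), (1, 21, -9), (-9, 15, 7), (7, 13, -11)
cycles differ ⇒ inequivalent

no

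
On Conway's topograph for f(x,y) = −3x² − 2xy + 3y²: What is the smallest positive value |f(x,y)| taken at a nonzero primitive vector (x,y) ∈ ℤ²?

descent: ρ → (3,2,-3)  [lands on river]
river: ρ → (-3,4,2)
river: ρ → (2,4,-3)
river: ρ → (-3,2,3)
river: ρ → (3,4,-2)
river: ρ → (-2,4,3)
closes: descent 1, river 6
min |a| on river = 2

2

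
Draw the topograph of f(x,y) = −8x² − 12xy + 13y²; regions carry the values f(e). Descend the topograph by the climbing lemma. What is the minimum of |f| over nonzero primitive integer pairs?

descent: ρ → (13,12,-8)  [lands on river]
river: ρ → (-8,20,5)
river: ρ → (5,20,-8)
river: ρ → (-8,12,13)
river: ρ → (13,14,-7)
river: ρ → (-7,14,13)
closes: descent 1, river 6
min |a| on river = 5

5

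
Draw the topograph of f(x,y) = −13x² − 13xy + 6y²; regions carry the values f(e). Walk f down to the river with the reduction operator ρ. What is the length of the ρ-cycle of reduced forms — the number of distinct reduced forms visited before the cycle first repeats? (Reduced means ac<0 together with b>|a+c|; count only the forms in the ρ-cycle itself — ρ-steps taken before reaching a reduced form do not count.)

D = 481, ⌊√D⌋ = 21
descent: ρ → (6,13,-13)  [lands on river]
river: ρ → (-13,13,6)
river: ρ → (6,11,-15)
river: ρ → (-15,19,2)
river: ρ → (2,21,-5)
river: ρ → (-5,19,6)
river: ρ → (6,17,-8)
river: ρ → (-8,15,8)
river: ρ → (8,17,-6)
river: ρ → (-6,19,5)
river: ρ → (5,21,-2)
river: ρ → (-2,19,15)
river: ρ → (15,11,-6)
river: ρ → (-6,13,13)
river: ρ → (13,13,-6)
river: ρ → (-6,11,15)
river: ρ → (15,19,-2)
river: ρ → (-2,21,5)
river: ρ → (5,19,-6)
river: ρ → (-6,17,8)
river: ρ → (8,15,-8)
river: ρ → (-8,17,6)
river: ρ → (6,19,-5)
river: ρ → (-5,21,2)
river: ρ → (2,19,-15)
river: ρ → (-15,11,6)
ρ-cycle length = 26 (tail of 1 descent step not counted)

26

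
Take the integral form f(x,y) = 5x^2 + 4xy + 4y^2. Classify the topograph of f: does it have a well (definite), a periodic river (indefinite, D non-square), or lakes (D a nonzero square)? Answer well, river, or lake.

D = b²−4ac = 4² − 4·5·4 = -64
D < 0 ⇒ definite ⇒ every region one sign ⇒ single well

well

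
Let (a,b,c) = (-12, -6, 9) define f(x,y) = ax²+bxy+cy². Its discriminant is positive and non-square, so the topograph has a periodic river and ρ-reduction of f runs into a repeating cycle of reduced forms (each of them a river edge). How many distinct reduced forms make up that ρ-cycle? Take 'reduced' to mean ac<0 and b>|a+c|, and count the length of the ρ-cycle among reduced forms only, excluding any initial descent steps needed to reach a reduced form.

D = 468, ⌊√D⌋ = 21
descent: ρ → (9,6,-12)  [lands on river]
river: ρ → (-12,18,3)
river: ρ → (3,18,-12)
river: ρ → (-12,6,9)
river: ρ → (9,12,-9)
river: ρ → (-9,6,12)
river: ρ → (12,18,-3)
river: ρ → (-3,18,12)
river: ρ → (12,6,-9)
river: ρ → (-9,12,9)
ρ-cycle length = 10 (tail of 1 descent step not counted)

10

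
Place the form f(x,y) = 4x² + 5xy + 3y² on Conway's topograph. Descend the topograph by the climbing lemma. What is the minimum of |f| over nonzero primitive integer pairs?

translate: b→-3 (≡5 mod 8), so (4,5,3)→(4,-3,2)
flip: (4,-3,2)→(2,3,4)
translate: b→-1 (≡3 mod 4), so (2,3,4)→(2,-1,3)
reduced (well bottom): (2,-1,3) with a≤c, −a<b≤a
well minimum = a = 2

2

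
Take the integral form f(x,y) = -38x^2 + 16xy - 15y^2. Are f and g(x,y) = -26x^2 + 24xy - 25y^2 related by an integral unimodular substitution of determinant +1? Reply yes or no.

D₁ = -2024, D₂ = -2024
f is negative-definite; reduce −f:
−f: flip: (38,-16,15)→(15,16,38)
−f: translate: b→-14 (≡16 mod 30), so (15,16,38)→(15,-14,37)
−f: reduced (well bottom): (15,-14,37) with a≤c, −a<b≤a
flip sign back: reduced form of f is (-15,14,-37)
g is negative-definite; reduce −g:
−g: flip: (26,-24,25)→(25,24,26)
−g: reduced (well bottom): (25,24,26) with a≤c, −a<b≤a
flip sign back: reduced form of g is (-25,-24,-26)
reduced forms (-15, 14, -37) vs (-25, -24, -26) ⇒ inequivalent

no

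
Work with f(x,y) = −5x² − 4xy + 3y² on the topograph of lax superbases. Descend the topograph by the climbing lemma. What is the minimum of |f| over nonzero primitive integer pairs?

descent: ρ → (3,4,-5)  [lands on river]
river: ρ → (-5,6,2)
river: ρ → (2,6,-5)
river: ρ → (-5,4,3)
river: ρ → (3,8,-1)
river: ρ → (-1,8,3)
closes: descent 1, river 6
min |a| on river = 1

1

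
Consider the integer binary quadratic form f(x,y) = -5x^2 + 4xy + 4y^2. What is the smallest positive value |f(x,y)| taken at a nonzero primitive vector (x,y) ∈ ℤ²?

river: ρ → (4,4,-5)
river: ρ → (-5,6,3)
river: ρ → (3,6,-5)
river: ρ → (-5,4,4)
closes: descent 0, river 4
min |a| on river = 3

3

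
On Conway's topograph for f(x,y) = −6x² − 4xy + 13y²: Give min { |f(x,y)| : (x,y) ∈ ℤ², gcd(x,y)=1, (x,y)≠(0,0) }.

descent: ρ → (13,4,-6)
descent: ρ → (-6,8,11)  [lands on river]
river: ρ → (11,14,-3)
river: ρ → (-3,16,6)
river: ρ → (6,8,-11)
river: ρ → (-11,14,3)
river: ρ → (3,16,-6)
closes: descent 2, river 6
min |a| on river = 3

3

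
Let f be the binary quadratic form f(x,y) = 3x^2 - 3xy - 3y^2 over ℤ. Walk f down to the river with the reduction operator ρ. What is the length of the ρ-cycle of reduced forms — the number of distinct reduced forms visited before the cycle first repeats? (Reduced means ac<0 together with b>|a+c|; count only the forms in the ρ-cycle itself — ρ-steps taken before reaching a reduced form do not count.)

D = 45, ⌊√D⌋ = 6
descent: ρ → (-3,3,3)  [lands on river]
river: ρ → (3,3,-3)
ρ-cycle length = 2 (tail of 1 descent step not counted)

2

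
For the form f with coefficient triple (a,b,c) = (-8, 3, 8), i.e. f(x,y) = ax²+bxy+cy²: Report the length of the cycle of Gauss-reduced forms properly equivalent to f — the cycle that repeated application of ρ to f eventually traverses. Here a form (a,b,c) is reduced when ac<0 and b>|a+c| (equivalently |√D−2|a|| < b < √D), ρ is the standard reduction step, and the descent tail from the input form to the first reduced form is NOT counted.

D = 265, ⌊√D⌋ = 16
river: ρ → (8,13,-3)
river: ρ → (-3,11,12)
river: ρ → (12,13,-2)
river: ρ → (-2,15,5)
river: ρ → (5,15,-2)
river: ρ → (-2,13,12)
river: ρ → (12,11,-3)
river: ρ → (-3,13,8)
river: ρ → (8,3,-8)
river: ρ → (-8,13,3)
river: ρ → (3,11,-12)
river: ρ → (-12,13,2)
river: ρ → (2,15,-5)
river: ρ → (-5,15,2)
river: ρ → (2,13,-12)
river: ρ → (-12,11,3)
river: ρ → (3,13,-8)
river: ρ → (-8,3,8)
ρ-cycle length = 18 (tail of 0 descent steps not counted)

18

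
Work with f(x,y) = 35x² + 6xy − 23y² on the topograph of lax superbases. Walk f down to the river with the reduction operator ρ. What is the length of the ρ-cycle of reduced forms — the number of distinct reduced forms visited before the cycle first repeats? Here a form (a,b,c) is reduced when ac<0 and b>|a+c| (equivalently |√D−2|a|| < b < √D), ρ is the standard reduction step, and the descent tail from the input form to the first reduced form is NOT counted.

D = 3256, ⌊√D⌋ = 57
descent: ρ → (-23,40,18)  [lands on river]
river: ρ → (18,32,-31)
river: ρ → (-31,30,19)
river: ρ → (19,46,-15)
river: ρ → (-15,44,22)
river: ρ → (22,44,-15)
river: ρ → (-15,46,19)
river: ρ → (19,30,-31)
river: ρ → (-31,32,18)
river: ρ → (18,40,-23)
river: ρ → (-23,52,6)
river: ρ → (6,56,-5)
river: ρ → (-5,54,17)
river: ρ → (17,48,-14)
river: ρ → (-14,36,35)
river: ρ → (35,34,-15)
river: ρ → (-15,56,2)
river: ρ → (2,56,-15)
river: ρ → (-15,34,35)
river: ρ → (35,36,-14)
river: ρ → (-14,48,17)
river: ρ → (17,54,-5)
river: ρ → (-5,56,6)
river: ρ → (6,52,-23)
ρ-cycle length = 24 (tail of 1 descent step not counted)

24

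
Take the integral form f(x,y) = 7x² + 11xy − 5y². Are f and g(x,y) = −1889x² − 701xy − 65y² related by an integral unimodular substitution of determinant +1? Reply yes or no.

D₁ = 261, D₂ = 261
river cycle of f (length 8): (-5, 9, 9), (9, 9, -5), (-5, 11, 7), (7, 3, -9), (-9, 15, 1), (1, 15, -9), (-9, 3, 7), (7, 11, -5)
river cycle of g (length 8): (-9, 3, 7), (7, 11, -5), (-5, 9, 9), (9, 9, -5), (-5, 11, 7), (7, 3, -9), (-9, 15, 1), (1, 15, -9)
cycles coincide ⇒ equivalent

yes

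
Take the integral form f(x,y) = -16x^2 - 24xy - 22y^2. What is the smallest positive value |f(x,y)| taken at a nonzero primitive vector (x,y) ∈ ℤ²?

translate: b→-8 (≡24 mod 32), so (16,24,22)→(16,-8,14)
flip: (16,-8,14)→(14,8,16)
reduced (well bottom): (14,8,16) with a≤c, −a<b≤a
well minimum |f| = |-14| = 14 (negative-definite)

14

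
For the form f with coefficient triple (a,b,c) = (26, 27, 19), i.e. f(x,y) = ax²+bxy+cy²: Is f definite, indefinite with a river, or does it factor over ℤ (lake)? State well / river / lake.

D = b²−4ac = 27² − 4·26·19 = -1247
D < 0 ⇒ definite ⇒ every region one sign ⇒ single well

well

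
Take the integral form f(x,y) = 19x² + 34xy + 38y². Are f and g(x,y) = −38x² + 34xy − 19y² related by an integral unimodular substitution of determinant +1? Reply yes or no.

D₁ = -1732, D₂ = -1732
f: translate: b→-4 (≡34 mod 38), so (19,34,38)→(19,-4,23)
f: reduced (well bottom): (19,-4,23) with a≤c, −a<b≤a
g is negative-definite; reduce −g:
−g: flip: (38,-34,19)→(19,34,38)
−g: translate: b→-4 (≡34 mod 38), so (19,34,38)→(19,-4,23)
−g: reduced (well bottom): (19,-4,23) with a≤c, −a<b≤a
flip sign back: reduced form of g is (-19,4,-23)
reduced forms (19, -4, 23) vs (-19, 4, -23) ⇒ inequivalent

no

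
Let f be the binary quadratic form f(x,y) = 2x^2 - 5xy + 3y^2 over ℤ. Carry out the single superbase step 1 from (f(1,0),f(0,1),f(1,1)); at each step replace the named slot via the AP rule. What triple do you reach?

start (2,3,0) = (f(1,0),f(0,1),f(1,1))
replace slot 1: 2·(3+0) − 2 = 4 → (4,3,0)

4,3,0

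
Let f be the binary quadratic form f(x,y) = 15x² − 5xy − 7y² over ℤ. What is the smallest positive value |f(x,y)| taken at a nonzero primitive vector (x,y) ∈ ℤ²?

descent: ρ → (-7,19,3)  [lands on river]
river: ρ → (3,17,-13)
river: ρ → (-13,9,7)
river: ρ → (7,19,-3)
river: ρ → (-3,17,13)
river: ρ → (13,9,-7)
closes: descent 1, river 6
min |a| on river = 3

3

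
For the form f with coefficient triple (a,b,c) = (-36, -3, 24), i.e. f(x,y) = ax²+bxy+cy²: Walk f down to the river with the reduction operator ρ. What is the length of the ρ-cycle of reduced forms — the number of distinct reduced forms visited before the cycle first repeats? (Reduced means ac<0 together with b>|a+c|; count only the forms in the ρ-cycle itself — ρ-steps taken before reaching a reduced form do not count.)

D = 3465, ⌊√D⌋ = 58
descent: ρ → (24,51,-9)  [lands on river]
river: ρ → (-9,57,6)
river: ρ → (6,51,-36)
river: ρ → (-36,21,21)
river: ρ → (21,21,-36)
river: ρ → (-36,51,6)
river: ρ → (6,57,-9)
river: ρ → (-9,51,24)
river: ρ → (24,45,-15)
river: ρ → (-15,45,24)
ρ-cycle length = 10 (tail of 1 descent step not counted)

10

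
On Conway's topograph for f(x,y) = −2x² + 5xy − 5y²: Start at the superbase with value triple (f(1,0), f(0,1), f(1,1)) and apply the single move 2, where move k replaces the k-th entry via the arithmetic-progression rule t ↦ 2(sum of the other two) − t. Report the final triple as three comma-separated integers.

start (-2,-5,-2) = (f(1,0),f(0,1),f(1,1))
replace slot 2: 2·((-2)+(-2)) − (-5) = -3 → (-2,-3,-2)

-2,-3,-2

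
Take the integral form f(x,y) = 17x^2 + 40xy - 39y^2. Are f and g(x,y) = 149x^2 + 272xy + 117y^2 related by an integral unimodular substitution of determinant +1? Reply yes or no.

D₁ = 4252, D₂ = 4252
river cycle of f (length 32): (-39, 38, 18), (18, 34, -43), (-43, 52, 9), (9, 56, -31), (-31, 6, 34), (34, 62, -3), (-3, 64, 13), (13, 40, -51), (-51, 62, 2), (2, 62, -51), … (22 more)
river cycle of g (length 32): (-6, 62, 17), (17, 40, -39), (-39, 38, 18), (18, 34, -43), (-43, 52, 9), (9, 56, -31), (-31, 6, 34), (34, 62, -3), (-3, 64, 13), (13, 40, -51), … (22 more)
cycles coincide ⇒ equivalent

yes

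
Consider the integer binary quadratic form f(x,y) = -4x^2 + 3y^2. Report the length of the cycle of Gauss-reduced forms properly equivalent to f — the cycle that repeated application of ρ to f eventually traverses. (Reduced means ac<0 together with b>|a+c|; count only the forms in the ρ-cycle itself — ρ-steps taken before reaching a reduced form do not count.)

D = 48, ⌊√D⌋ = 6
descent: ρ → (3,6,-1)  [lands on river]
river: ρ → (-1,6,3)
ρ-cycle length = 2 (tail of 1 descent step not counted)

2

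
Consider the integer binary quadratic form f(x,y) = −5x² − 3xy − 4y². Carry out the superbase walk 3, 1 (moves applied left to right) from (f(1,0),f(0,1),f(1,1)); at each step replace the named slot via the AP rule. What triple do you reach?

start (-5,-4,-12) = (f(1,0),f(0,1),f(1,1))
replace slot 3: 2·((-5)+(-4)) − (-12) = -6 → (-5,-4,-6)
replace slot 1: 2·((-4)+(-6)) − (-5) = -15 → (-15,-4,-6)

-15,-4,-6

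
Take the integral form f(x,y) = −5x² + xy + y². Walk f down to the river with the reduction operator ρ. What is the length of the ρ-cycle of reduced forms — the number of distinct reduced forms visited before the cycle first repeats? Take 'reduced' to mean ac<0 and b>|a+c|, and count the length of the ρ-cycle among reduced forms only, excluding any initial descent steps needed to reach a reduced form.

D = 21, ⌊√D⌋ = 4
descent: ρ → (1,3,-3)  [lands on river]
river: ρ → (-3,3,1)
ρ-cycle length = 2 (tail of 1 descent step not counted)

2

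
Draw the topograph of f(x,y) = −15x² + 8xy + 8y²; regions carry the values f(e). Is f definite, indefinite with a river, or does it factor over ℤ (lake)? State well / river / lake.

D = b²−4ac = 8² − 4·(-15)·8 = 544
D > 0 non-square ⇒ indefinite ⇒ periodic river

river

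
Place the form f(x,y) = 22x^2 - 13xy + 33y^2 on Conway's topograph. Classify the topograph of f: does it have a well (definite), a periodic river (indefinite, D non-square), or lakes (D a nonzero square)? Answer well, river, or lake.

D = b²−4ac = (-13)² − 4·22·33 = -2735
D < 0 ⇒ definite ⇒ every region one sign ⇒ single well

well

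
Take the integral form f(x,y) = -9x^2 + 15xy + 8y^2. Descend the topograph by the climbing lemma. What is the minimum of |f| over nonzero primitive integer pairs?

river: ρ → (8,17,-7)
river: ρ → (-7,11,14)
river: ρ → (14,17,-4)
river: ρ → (-4,15,18)
river: ρ → (18,21,-1)
river: ρ → (-1,21,18)
river: ρ → (18,15,-4)
river: ρ → (-4,17,14)
river: ρ → (14,11,-7)
river: ρ → (-7,17,8)
river: ρ → (8,15,-9)
river: ρ → (-9,21,2)
river: ρ → (2,19,-19)
river: ρ → (-19,19,2)
river: ρ → (2,21,-9)
river: ρ → (-9,15,8)
closes: descent 0, river 16
min |a| on river = 1

1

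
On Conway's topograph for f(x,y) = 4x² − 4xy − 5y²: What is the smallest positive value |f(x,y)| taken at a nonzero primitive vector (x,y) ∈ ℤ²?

descent: ρ → (-5,4,4)  [lands on river]
river: ρ → (4,4,-5)
river: ρ → (-5,6,3)
river: ρ → (3,6,-5)
closes: descent 1, river 4
min |a| on river = 3

3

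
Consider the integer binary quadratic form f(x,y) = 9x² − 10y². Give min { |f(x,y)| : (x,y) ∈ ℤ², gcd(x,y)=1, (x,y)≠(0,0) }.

descent: ρ → (-10,0,9)
descent: ρ → (9,18,-1)  [lands on river]
river: ρ → (-1,18,9)
closes: descent 2, river 2
min |a| on river = 1

1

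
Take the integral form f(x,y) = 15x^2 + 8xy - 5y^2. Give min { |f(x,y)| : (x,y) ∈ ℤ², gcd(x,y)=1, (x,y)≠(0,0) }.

descent: ρ → (-5,12,11)  [lands on river]
river: ρ → (11,10,-6)
river: ρ → (-6,14,7)
river: ρ → (7,14,-6)
river: ρ → (-6,10,11)
river: ρ → (11,12,-5)
river: ρ → (-5,18,2)
river: ρ → (2,18,-5)
closes: descent 1, river 8
min |a| on river = 2

2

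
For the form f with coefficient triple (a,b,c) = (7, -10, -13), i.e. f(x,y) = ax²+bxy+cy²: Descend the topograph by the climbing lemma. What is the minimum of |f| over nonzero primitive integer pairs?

descent: ρ → (-13,10,7)  [lands on river]
river: ρ → (7,18,-5)
river: ρ → (-5,12,16)
river: ρ → (16,20,-1)
river: ρ → (-1,20,16)
river: ρ → (16,12,-5)
river: ρ → (-5,18,7)
river: ρ → (7,10,-13)
river: ρ → (-13,16,4)
river: ρ → (4,16,-13)
closes: descent 1, river 10
min |a| on river = 1

1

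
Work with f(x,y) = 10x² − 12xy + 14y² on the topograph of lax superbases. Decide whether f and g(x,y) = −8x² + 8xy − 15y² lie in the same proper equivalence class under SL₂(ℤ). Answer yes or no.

D₁ = -416, D₂ = -416
f: translate: b→8 (≡-12 mod 20), so (10,-12,14)→(10,8,12)
f: reduced (well bottom): (10,8,12) with a≤c, −a<b≤a
g is negative-definite; reduce −g:
−g: translate: b→8 (≡-8 mod 16), so (8,-8,15)→(8,8,15)
−g: reduced (well bottom): (8,8,15) with a≤c, −a<b≤a
flip sign back: reduced form of g is (-8,-8,-15)
reduced forms (10, 8, 12) vs (-8, -8, -15) ⇒ inequivalent

no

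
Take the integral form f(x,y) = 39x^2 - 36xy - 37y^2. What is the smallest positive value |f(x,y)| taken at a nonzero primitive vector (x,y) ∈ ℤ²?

descent: ρ → (-37,36,39)  [lands on river]
river: ρ → (39,42,-34)
river: ρ → (-34,26,47)
river: ρ → (47,68,-13)
river: ρ → (-13,62,62)
river: ρ → (62,62,-13)
river: ρ → (-13,68,47)
river: ρ → (47,26,-34)
river: ρ → (-34,42,39)
river: ρ → (39,36,-37)
river: ρ → (-37,38,38)
river: ρ → (38,38,-37)
closes: descent 1, river 12
min |a| on river = 13

13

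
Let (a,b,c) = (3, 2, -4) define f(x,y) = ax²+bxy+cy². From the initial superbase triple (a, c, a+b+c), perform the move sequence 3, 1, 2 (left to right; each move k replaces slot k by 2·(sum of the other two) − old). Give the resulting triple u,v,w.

start (3,-4,1) = (f(1,0),f(0,1),f(1,1))
replace slot 3: 2·(3+(-4)) − 1 = -3 → (3,-4,-3)
replace slot 1: 2·((-4)+(-3)) − 3 = -17 → (-17,-4,-3)
replace slot 2: 2·((-17)+(-3)) − (-4) = -36 → (-17,-36,-3)

-17,-36,-3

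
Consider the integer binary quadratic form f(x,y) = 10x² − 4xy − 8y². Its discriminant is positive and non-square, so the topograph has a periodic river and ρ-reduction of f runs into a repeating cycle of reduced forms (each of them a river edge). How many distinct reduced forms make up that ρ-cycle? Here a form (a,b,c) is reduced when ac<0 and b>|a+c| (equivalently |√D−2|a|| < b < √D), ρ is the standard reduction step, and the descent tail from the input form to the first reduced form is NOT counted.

D = 336, ⌊√D⌋ = 18
descent: ρ → (-8,4,10)  [lands on river]
river: ρ → (10,16,-2)
river: ρ → (-2,16,10)
river: ρ → (10,4,-8)
river: ρ → (-8,12,6)
river: ρ → (6,12,-8)
ρ-cycle length = 6 (tail of 1 descent step not counted)

6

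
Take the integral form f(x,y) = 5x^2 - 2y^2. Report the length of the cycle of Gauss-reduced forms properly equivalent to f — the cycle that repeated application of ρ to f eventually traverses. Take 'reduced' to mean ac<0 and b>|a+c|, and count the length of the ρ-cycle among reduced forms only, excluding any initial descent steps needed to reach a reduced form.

D = 40, ⌊√D⌋ = 6
descent: ρ → (-2,4,3)  [lands on river]
river: ρ → (3,2,-3)
river: ρ → (-3,4,2)
river: ρ → (2,4,-3)
river: ρ → (-3,2,3)
river: ρ → (3,4,-2)
ρ-cycle length = 6 (tail of 1 descent step not counted)

6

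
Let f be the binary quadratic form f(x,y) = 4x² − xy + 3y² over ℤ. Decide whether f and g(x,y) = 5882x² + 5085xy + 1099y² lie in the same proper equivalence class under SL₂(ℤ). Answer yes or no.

D₁ = -47, D₂ = -47
f: flip: (4,-1,3)→(3,1,4)
f: reduced (well bottom): (3,1,4) with a≤c, −a<b≤a
g: flip: (5882,5085,1099)→(1099,-5085,5882)
g: translate: b→-689 (≡-5085 mod 2198), so (1099,-5085,5882)→(1099,-689,108)
g: flip: (1099,-689,108)→(108,689,1099)
g: translate: b→41 (≡689 mod 216), so (108,689,1099)→(108,41,4)
g: flip: (108,41,4)→(4,-41,108)
g: translate: b→-1 (≡-41 mod 8), so (4,-41,108)→(4,-1,3)
g: flip: (4,-1,3)→(3,1,4)
g: reduced (well bottom): (3,1,4) with a≤c, −a<b≤a
reduced forms (3, 1, 4) vs (3, 1, 4) ⇒ equivalent

yes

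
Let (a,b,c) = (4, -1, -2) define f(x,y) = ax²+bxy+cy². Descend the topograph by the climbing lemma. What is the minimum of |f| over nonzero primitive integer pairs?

descent: ρ → (-2,5,1)  [lands on river]
river: ρ → (1,5,-2)
river: ρ → (-2,3,3)
river: ρ → (3,3,-2)
closes: descent 1, river 4
min |a| on river = 1

1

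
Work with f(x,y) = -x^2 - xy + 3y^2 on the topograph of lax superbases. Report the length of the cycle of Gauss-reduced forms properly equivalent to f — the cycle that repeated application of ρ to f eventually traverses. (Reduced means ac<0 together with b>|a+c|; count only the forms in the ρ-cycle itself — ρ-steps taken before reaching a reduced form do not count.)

D = 13, ⌊√D⌋ = 3
descent: ρ → (3,1,-1)
descent: ρ → (-1,3,1)  [lands on river]
river: ρ → (1,3,-1)
ρ-cycle length = 2 (tail of 2 descent steps not counted)

2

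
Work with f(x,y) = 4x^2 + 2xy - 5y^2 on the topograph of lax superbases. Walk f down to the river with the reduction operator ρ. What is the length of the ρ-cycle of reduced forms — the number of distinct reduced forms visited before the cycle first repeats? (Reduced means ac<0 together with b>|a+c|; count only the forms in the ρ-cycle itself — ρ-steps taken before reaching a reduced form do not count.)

D = 84, ⌊√D⌋ = 9
river: ρ → (-5,8,1)
river: ρ → (1,8,-5)
river: ρ → (-5,2,4)
river: ρ → (4,6,-3)
river: ρ → (-3,6,4)
river: ρ → (4,2,-5)
ρ-cycle length = 6 (tail of 0 descent steps not counted)

6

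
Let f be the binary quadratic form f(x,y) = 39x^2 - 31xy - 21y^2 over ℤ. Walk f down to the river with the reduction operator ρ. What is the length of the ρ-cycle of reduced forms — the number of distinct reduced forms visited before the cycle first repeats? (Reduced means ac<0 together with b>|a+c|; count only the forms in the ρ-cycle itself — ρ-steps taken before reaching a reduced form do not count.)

D = 4237, ⌊√D⌋ = 65
descent: ρ → (-21,31,39)  [lands on river]
river: ρ → (39,47,-13)
river: ρ → (-13,57,19)
river: ρ → (19,57,-13)
river: ρ → (-13,47,39)
river: ρ → (39,31,-21)
river: ρ → (-21,53,17)
river: ρ → (17,49,-27)
river: ρ → (-27,59,7)
river: ρ → (7,53,-51)
river: ρ → (-51,49,9)
river: ρ → (9,59,-21)
river: ρ → (-21,25,43)
river: ρ → (43,61,-3)
river: ρ → (-3,65,1)
river: ρ → (1,65,-3)
river: ρ → (-3,61,43)
river: ρ → (43,25,-21)
river: ρ → (-21,59,9)
river: ρ → (9,49,-51)
river: ρ → (-51,53,7)
river: ρ → (7,59,-27)
river: ρ → (-27,49,17)
river: ρ → (17,53,-21)
ρ-cycle length = 24 (tail of 1 descent step not counted)

24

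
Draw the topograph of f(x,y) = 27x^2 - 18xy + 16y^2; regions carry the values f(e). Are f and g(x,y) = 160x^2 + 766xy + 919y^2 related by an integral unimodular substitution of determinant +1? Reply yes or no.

D₁ = -1404, D₂ = -1404
f: flip: (27,-18,16)→(16,18,27)
f: translate: b→-14 (≡18 mod 32), so (16,18,27)→(16,-14,25)
f: reduced (well bottom): (16,-14,25) with a≤c, −a<b≤a
g: translate: b→126 (≡766 mod 320), so (160,766,919)→(160,126,27)
g: flip: (160,126,27)→(27,-126,160)
g: translate: b→-18 (≡-126 mod 54), so (27,-126,160)→(27,-18,16)
g: flip: (27,-18,16)→(16,18,27)
g: translate: b→-14 (≡18 mod 32), so (16,18,27)→(16,-14,25)
g: reduced (well bottom): (16,-14,25) with a≤c, −a<b≤a
reduced forms (16, -14, 25) vs (16, -14, 25) ⇒ equivalent

yes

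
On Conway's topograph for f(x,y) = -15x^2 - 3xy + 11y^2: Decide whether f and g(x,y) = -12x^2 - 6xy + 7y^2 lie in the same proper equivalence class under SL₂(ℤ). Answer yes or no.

D₁ = 669, D₂ = 372
discriminants differ ⇒ not SL₂(ℤ)-equivalent

no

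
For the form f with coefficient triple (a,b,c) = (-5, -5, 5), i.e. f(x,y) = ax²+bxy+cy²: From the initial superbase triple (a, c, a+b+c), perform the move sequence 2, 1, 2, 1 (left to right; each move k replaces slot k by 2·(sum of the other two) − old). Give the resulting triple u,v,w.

start (-5,5,-5) = (f(1,0),f(0,1),f(1,1))
replace slot 2: 2·((-5)+(-5)) − 5 = -25 → (-5,-25,-5)
replace slot 1: 2·((-25)+(-5)) − (-5) = -55 → (-55,-25,-5)
replace slot 2: 2·((-55)+(-5)) − (-25) = -95 → (-55,-95,-5)
replace slot 1: 2·((-95)+(-5)) − (-55) = -145 → (-145,-95,-5)

-145,-95,-5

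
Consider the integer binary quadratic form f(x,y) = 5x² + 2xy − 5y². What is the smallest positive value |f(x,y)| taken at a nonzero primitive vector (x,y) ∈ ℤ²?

river: ρ → (-5,8,2)
river: ρ → (2,8,-5)
river: ρ → (-5,2,5)
river: ρ → (5,8,-2)
river: ρ → (-2,8,5)
river: ρ → (5,2,-5)
closes: descent 0, river 6
min |a| on river = 2

2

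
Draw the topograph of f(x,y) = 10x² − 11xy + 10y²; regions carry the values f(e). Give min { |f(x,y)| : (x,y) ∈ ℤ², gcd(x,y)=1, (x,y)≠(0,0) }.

translate: b→9 (≡-11 mod 20), so (10,-11,10)→(10,9,9)
flip: (10,9,9)→(9,-9,10)
translate: b→9 (≡-9 mod 18), so (9,-9,10)→(9,9,10)
reduced (well bottom): (9,9,10) with a≤c, −a<b≤a
well minimum = a = 9

9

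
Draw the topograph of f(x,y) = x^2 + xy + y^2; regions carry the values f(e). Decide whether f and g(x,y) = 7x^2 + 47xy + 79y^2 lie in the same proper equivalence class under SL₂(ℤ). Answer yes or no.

D₁ = -3, D₂ = -3
f: reduced (well bottom): (1,1,1) with a≤c, −a<b≤a
g: translate: b→5 (≡47 mod 14), so (7,47,79)→(7,5,1)
g: flip: (7,5,1)→(1,-5,7)
g: translate: b→1 (≡-5 mod 2), so (1,-5,7)→(1,1,1)
g: reduced (well bottom): (1,1,1) with a≤c, −a<b≤a
reduced forms (1, 1, 1) vs (1, 1, 1) ⇒ equivalent

yes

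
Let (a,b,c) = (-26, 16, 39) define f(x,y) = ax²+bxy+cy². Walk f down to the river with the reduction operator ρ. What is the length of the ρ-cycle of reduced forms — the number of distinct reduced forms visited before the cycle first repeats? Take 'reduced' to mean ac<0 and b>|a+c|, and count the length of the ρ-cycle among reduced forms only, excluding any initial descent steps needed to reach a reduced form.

D = 4312, ⌊√D⌋ = 65
river: ρ → (39,62,-3)
river: ρ → (-3,64,18)
river: ρ → (18,44,-33)
river: ρ → (-33,22,29)
river: ρ → (29,36,-26)
river: ρ → (-26,16,39)
ρ-cycle length = 6 (tail of 0 descent steps not counted)

6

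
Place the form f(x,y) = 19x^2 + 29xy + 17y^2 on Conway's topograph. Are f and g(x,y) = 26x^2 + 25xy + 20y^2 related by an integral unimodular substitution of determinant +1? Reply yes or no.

D₁ = -451, D₂ = -1455
discriminants differ ⇒ not SL₂(ℤ)-equivalent

no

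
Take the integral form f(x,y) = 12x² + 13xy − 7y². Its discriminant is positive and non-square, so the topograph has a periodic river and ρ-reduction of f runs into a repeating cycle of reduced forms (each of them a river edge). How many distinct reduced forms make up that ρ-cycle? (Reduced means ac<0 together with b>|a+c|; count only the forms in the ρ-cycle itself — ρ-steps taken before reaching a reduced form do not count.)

D = 505, ⌊√D⌋ = 22
river: ρ → (-7,15,10)
river: ρ → (10,5,-12)
river: ρ → (-12,19,3)
river: ρ → (3,17,-18)
river: ρ → (-18,19,2)
river: ρ → (2,21,-8)
river: ρ → (-8,11,12)
river: ρ → (12,13,-7)
ρ-cycle length = 8 (tail of 0 descent steps not counted)

8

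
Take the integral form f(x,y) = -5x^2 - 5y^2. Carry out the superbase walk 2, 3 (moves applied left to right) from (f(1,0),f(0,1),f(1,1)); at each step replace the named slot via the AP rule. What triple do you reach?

start (-5,-5,-10) = (f(1,0),f(0,1),f(1,1))
replace slot 2: 2·((-5)+(-10)) − (-5) = -25 → (-5,-25,-10)
replace slot 3: 2·((-5)+(-25)) − (-10) = -50 → (-5,-25,-50)

-5,-25,-50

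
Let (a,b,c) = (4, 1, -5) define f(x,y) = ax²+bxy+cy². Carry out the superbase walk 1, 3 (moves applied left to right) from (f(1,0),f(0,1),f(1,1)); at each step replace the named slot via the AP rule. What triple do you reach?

start (4,-5,0) = (f(1,0),f(0,1),f(1,1))
replace slot 1: 2·((-5)+0) − 4 = -14 → (-14,-5,0)
replace slot 3: 2·((-14)+(-5)) − 0 = -38 → (-14,-5,-38)

-14,-5,-38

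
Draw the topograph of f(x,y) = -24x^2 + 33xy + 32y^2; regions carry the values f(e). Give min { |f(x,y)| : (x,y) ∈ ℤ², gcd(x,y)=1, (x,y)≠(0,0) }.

river: ρ → (32,31,-25)
river: ρ → (-25,19,38)
river: ρ → (38,57,-6)
river: ρ → (-6,63,8)
river: ρ → (8,49,-55)
river: ρ → (-55,61,2)
river: ρ → (2,63,-24)
river: ρ → (-24,33,32)
closes: descent 0, river 8
min |a| on river = 2

2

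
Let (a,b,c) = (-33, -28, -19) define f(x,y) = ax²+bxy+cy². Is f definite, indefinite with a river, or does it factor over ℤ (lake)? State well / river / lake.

D = b²−4ac = (-28)² − 4·(-33)·(-19) = -1724
D < 0 ⇒ definite ⇒ every region one sign ⇒ single well

well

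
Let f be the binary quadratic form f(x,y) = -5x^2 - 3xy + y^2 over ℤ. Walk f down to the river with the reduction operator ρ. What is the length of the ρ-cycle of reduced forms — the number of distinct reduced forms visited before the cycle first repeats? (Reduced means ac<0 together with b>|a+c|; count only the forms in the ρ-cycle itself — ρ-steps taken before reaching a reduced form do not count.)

D = 29, ⌊√D⌋ = 5
descent: ρ → (1,5,-1)  [lands on river]
river: ρ → (-1,5,1)
ρ-cycle length = 2 (tail of 1 descent step not counted)

2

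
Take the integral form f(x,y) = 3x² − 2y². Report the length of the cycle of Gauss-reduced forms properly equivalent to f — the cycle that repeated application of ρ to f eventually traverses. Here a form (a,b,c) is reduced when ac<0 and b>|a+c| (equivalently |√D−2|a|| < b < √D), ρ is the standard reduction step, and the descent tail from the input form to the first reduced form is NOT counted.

D = 24, ⌊√D⌋ = 4
descent: ρ → (-2,4,1)  [lands on river]
river: ρ → (1,4,-2)
ρ-cycle length = 2 (tail of 1 descent step not counted)

2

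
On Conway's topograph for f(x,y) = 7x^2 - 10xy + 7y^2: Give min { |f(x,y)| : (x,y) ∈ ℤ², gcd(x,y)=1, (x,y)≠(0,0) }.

translate: b→4 (≡-10 mod 14), so (7,-10,7)→(7,4,4)
flip: (7,4,4)→(4,-4,7)
translate: b→4 (≡-4 mod 8), so (4,-4,7)→(4,4,7)
reduced (well bottom): (4,4,7) with a≤c, −a<b≤a
well minimum = a = 4

4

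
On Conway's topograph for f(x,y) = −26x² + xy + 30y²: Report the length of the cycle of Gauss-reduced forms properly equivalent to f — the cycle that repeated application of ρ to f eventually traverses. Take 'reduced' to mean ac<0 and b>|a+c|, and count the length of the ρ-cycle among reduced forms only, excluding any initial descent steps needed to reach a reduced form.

D = 3121, ⌊√D⌋ = 55
descent: ρ → (30,-1,-26)
descent: ρ → (-26,53,3)  [lands on river]
river: ρ → (3,55,-8)
river: ρ → (-8,41,45)
river: ρ → (45,49,-4)
river: ρ → (-4,55,6)
river: ρ → (6,53,-13)
river: ρ → (-13,51,10)
river: ρ → (10,49,-18)
river: ρ → (-18,23,36)
river: ρ → (36,49,-5)
river: ρ → (-5,51,26)
river: ρ → (26,53,-3)
river: ρ → (-3,55,8)
river: ρ → (8,41,-45)
river: ρ → (-45,49,4)
river: ρ → (4,55,-6)
river: ρ → (-6,53,13)
river: ρ → (13,51,-10)
river: ρ → (-10,49,18)
river: ρ → (18,23,-36)
river: ρ → (-36,49,5)
river: ρ → (5,51,-26)
ρ-cycle length = 22 (tail of 2 descent steps not counted)

22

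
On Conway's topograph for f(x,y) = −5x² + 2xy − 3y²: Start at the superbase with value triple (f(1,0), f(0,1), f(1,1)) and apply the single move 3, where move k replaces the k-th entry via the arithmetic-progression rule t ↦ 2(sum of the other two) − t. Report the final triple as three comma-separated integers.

start (-5,-3,-6) = (f(1,0),f(0,1),f(1,1))
replace slot 3: 2·((-5)+(-3)) − (-6) = -10 → (-5,-3,-10)

-5,-3,-10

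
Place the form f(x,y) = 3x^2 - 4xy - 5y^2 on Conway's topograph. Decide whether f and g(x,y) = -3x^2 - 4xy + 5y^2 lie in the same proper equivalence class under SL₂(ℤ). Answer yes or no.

D₁ = 76, D₂ = 76
river cycle of f (length 6): (-5, 4, 3), (3, 8, -1), (-1, 8, 3), (3, 4, -5), (-5, 6, 2), (2, 6, -5)
river cycle of g (length 6): (5, 4, -3), (-3, 8, 1), (1, 8, -3), (-3, 4, 5), (5, 6, -2), (-2, 6, 5)
cycles differ ⇒ inequivalent

no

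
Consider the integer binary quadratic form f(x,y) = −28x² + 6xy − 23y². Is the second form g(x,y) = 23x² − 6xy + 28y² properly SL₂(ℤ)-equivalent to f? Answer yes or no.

D₁ = -2540, D₂ = -2540
f is negative-definite; reduce −f:
−f: flip: (28,-6,23)→(23,6,28)
−f: reduced (well bottom): (23,6,28) with a≤c, −a<b≤a
flip sign back: reduced form of f is (-23,-6,-28)
g: reduced (well bottom): (23,-6,28) with a≤c, −a<b≤a
reduced forms (-23, -6, -28) vs (23, -6, 28) ⇒ inequivalent

no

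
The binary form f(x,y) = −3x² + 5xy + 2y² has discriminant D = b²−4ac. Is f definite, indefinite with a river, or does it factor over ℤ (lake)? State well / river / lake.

D = b²−4ac = 5² − 4·(-3)·2 = 49
D = 7² is a perfect square ⇒ form factors over ℤ ⇒ lakes

lake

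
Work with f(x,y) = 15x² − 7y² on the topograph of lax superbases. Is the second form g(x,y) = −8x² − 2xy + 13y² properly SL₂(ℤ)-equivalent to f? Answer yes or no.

D₁ = 420, D₂ = 420
river cycle of f (length 4): (-7, 14, 8), (8, 18, -3), (-3, 18, 8), (8, 14, -7)
river cycle of g (length 4): (-8, 14, 7), (7, 14, -8), (-8, 18, 3), (3, 18, -8)
cycles differ ⇒ inequivalent

no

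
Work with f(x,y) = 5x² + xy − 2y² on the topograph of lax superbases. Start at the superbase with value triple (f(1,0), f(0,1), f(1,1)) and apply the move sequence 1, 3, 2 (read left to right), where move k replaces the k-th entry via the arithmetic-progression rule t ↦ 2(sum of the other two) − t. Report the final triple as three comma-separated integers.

start (5,-2,4) = (f(1,0),f(0,1),f(1,1))
replace slot 1: 2·((-2)+4) − 5 = -1 → (-1,-2,4)
replace slot 3: 2·((-1)+(-2)) − 4 = -10 → (-1,-2,-10)
replace slot 2: 2·((-1)+(-10)) − (-2) = -20 → (-1,-20,-10)

-1,-20,-10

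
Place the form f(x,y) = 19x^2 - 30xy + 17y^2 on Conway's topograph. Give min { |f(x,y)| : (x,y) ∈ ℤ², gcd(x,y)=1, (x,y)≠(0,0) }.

translate: b→8 (≡-30 mod 38), so (19,-30,17)→(19,8,6)
flip: (19,8,6)→(6,-8,19)
translate: b→4 (≡-8 mod 12), so (6,-8,19)→(6,4,17)
reduced (well bottom): (6,4,17) with a≤c, −a<b≤a
well minimum = a = 6

6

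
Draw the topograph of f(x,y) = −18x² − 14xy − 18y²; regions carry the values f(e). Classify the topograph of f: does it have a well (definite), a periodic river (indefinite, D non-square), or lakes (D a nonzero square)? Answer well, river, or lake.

D = b²−4ac = (-14)² − 4·(-18)·(-18) = -1100
D < 0 ⇒ definite ⇒ every region one sign ⇒ single well

well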